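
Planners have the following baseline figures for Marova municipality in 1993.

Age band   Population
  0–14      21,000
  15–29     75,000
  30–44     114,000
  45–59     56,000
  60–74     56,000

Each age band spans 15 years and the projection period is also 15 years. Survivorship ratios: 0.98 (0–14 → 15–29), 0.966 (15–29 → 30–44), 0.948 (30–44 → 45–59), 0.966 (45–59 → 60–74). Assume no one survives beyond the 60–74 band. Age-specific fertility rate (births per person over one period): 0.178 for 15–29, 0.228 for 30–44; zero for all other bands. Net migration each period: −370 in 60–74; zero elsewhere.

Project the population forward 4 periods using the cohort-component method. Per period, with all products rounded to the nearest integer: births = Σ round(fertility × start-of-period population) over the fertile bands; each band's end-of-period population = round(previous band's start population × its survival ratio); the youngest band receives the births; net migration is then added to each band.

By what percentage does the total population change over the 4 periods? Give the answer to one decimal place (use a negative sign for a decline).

-70.4

— Period 1 —
Births: 75000 × 0.178 = 13350 ; 114000 × 0.228 = 25992 ⇒ total 39342
15–29: 21000 × 0.98 = 20580
30–44: 75000 × 0.966 = 72450
45–59: 114000 × 0.948 = 108072
60–74: 56000 × 0.966 = 54096
Net migration: 60–74 − 370 → 53726
→ [39342, 20580, 72450, 108072, 53726]
— Period 2 —
Births: 20580 × 0.178 = 3663 ; 72450 × 0.228 = 16519 ⇒ total 20182
15–29: 39342 × 0.98 = 38555
30–44: 20580 × 0.966 = 19880
45–59: 72450 × 0.948 = 68683
60–74: 108072 × 0.966 = 104398
Net migration: 60–74 − 370 → 104028
→ [20182, 38555, 19880, 68683, 104028]
— Period 3 —
Births: 38555 × 0.178 = 6863 ; 19880 × 0.228 = 4533 ⇒ total 11396
15–29: 20182 × 0.98 = 19778
30–44: 38555 × 0.966 = 37244
45–59: 19880 × 0.948 = 18846
60–74: 68683 × 0.966 = 66348
Net migration: 60–74 − 370 → 65978
→ [11396, 19778, 37244, 18846, 65978]
— Period 4 —
Births: 19778 × 0.178 = 3520 ; 37244 × 0.228 = 8492 ⇒ total 12012
15–29: 11396 × 0.98 = 11168
30–44: 19778 × 0.966 = 19106
45–59: 37244 × 0.948 = 35307
60–74: 18846 × 0.966 = 18205
Net migration: 60–74 − 370 → 17835
→ [12012, 11168, 19106, 35307, 17835]
Total: 322000 → 95428; change = -226572; percentage change = -70.4%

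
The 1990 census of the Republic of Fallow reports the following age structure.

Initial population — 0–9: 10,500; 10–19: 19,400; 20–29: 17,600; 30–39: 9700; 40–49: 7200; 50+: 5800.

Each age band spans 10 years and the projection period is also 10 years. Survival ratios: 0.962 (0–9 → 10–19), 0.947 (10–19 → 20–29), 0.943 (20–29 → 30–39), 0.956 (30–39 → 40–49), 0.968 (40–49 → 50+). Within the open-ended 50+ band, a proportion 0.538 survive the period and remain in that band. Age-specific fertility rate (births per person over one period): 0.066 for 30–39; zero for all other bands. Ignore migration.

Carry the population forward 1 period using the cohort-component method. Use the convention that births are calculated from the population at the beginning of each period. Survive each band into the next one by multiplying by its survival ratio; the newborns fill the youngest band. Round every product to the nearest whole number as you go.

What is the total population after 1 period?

Call the bands 1 to 6, youngest first.
— Period 1 —
Births: 9700 × 0.066 = 640
Band 2: 10500 × 0.962 = 10101
Band 3: 19400 × 0.947 = 18372
Band 4: 17600 × 0.943 = 16597
Band 5: 9700 × 0.956 = 9273
Band 6: 7200 × 0.968 + 5800 × 0.538 = 6970 + 3120 = 10090
Giving 640 / 10101 / 18372 / 16597 / 9273 / 10090.
Total after period 1: 640 + 10101 + 18372 + 16597 + 9273 + 10090 = 65073

65073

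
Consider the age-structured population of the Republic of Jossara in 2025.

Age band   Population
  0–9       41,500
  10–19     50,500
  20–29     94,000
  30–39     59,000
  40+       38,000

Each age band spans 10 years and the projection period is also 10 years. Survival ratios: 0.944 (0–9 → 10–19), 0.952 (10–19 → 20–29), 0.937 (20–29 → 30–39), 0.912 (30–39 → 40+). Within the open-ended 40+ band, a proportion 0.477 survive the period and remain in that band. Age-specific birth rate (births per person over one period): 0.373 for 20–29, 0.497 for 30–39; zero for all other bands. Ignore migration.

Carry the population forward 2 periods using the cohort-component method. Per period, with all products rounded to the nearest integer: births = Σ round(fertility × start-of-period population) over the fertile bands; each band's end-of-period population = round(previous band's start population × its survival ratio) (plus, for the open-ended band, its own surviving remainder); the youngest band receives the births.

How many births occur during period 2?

(Groups numbered youngest = 1 to oldest = 5.)
Period 1:
Births: 94000 * 0.373 = 35062 ; 59000 * 0.497 = 29323 — total 64385
Group 2: 41500 * 0.944 = 39176
Group 3: 50500 * 0.952 = 48076
Group 4: 94000 * 0.937 = 88078
Group 5: 59000 * 0.912 + 38000 * 0.477 = 53808 + 18126 = 71934
Giving 64385 / 39176 / 48076 / 88078 / 71934.
Period 2:
Births: 48076 * 0.373 = 17932 ; 88078 * 0.497 = 43775 — total 61707
Group 2: 64385 * 0.944 = 60779
Group 3: 39176 * 0.952 = 37296
Group 4: 48076 * 0.937 = 45047
Group 5: 88078 * 0.912 + 71934 * 0.477 = 80327 + 34313 = 114640
Giving 61707 / 60779 / 37296 / 45047 / 114640.

61707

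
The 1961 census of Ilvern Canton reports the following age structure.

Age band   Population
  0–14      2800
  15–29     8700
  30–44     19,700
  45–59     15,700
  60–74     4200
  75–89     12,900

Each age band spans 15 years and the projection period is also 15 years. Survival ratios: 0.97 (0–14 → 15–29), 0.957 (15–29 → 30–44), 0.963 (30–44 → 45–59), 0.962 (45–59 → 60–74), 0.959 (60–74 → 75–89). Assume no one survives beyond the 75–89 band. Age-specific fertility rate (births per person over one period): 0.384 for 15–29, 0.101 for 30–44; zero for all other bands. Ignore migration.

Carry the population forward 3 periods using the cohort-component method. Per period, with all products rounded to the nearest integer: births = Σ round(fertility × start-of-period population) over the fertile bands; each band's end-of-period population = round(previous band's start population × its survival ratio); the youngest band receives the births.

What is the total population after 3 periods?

36742

Period 1.
Births: 8700 × 0.384 = 3341  |  19700 × 0.101 = 1990 → total 5331
15–29: 2800 × 0.97 = 2716
30–44: 8700 × 0.957 = 8326
45–59: 19700 × 0.963 = 18971
60–74: 15700 × 0.962 = 15103
75–89: 4200 × 0.959 = 4028
→ [5331, 2716, 8326, 18971, 15103, 4028]
Period 2.
Births: 2716 × 0.384 = 1043  |  8326 × 0.101 = 841 → total 1884
15–29: 5331 × 0.97 = 5171
30–44: 2716 × 0.957 = 2599
45–59: 8326 × 0.963 = 8018
60–74: 18971 × 0.962 = 18250
75–89: 15103 × 0.959 = 14484
→ [1884, 5171, 2599, 8018, 18250, 14484]
Period 3.
Births: 5171 × 0.384 = 1986  |  2599 × 0.101 = 262 → total 2248
15–29: 1884 × 0.97 = 1827
30–44: 5171 × 0.957 = 4949
45–59: 2599 × 0.963 = 2503
60–74: 8018 × 0.962 = 7713
75–89: 18250 × 0.959 = 17502
→ [2248, 1827, 4949, 2503, 7713, 17502]
Total after period 3: 2248 + 1827 + 4949 + 2503 + 7713 + 17502 = 36742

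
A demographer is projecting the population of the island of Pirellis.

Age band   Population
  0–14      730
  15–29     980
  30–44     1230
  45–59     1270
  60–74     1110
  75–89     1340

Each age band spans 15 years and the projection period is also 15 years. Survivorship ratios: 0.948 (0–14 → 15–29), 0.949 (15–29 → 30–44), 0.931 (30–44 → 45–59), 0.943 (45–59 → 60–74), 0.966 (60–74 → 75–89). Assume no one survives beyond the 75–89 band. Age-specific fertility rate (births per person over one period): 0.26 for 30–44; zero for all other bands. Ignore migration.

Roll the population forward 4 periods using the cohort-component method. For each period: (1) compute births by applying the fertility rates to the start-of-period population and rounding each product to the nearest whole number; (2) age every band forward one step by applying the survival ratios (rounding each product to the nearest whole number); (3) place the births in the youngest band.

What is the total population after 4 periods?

Period 1:
Births: 1230 × 0.26 = 320
15–29: 730 × 0.948 = 692
30–44: 980 × 0.949 = 930
45–59: 1230 × 0.931 = 1145
60–74: 1270 × 0.943 = 1198
75–89: 1110 × 0.966 = 1072
Giving 320 / 692 / 930 / 1145 / 1198 / 1072.
Period 2:
Births: 930 × 0.26 = 242
15–29: 320 × 0.948 = 303
30–44: 692 × 0.949 = 657
45–59: 930 × 0.931 = 866
60–74: 1145 × 0.943 = 1080
75–89: 1198 × 0.966 = 1157
Giving 242 / 303 / 657 / 866 / 1080 / 1157.
Period 3:
Births: 657 × 0.26 = 171
15–29: 242 × 0.948 = 229
30–44: 303 × 0.949 = 288
45–59: 657 × 0.931 = 612
60–74: 866 × 0.943 = 817
75–89: 1080 × 0.966 = 1043
Giving 171 / 229 / 288 / 612 / 817 / 1043.
Period 4:
Births: 288 × 0.26 = 75
15–29: 171 × 0.948 = 162
30–44: 229 × 0.949 = 217
45–59: 288 × 0.931 = 268
60–74: 612 × 0.943 = 577
75–89: 817 × 0.966 = 789
Giving 75 / 162 / 217 / 268 / 577 / 789.
Total after period 4: 75 + 162 + 217 + 268 + 577 + 789 = 2088

2088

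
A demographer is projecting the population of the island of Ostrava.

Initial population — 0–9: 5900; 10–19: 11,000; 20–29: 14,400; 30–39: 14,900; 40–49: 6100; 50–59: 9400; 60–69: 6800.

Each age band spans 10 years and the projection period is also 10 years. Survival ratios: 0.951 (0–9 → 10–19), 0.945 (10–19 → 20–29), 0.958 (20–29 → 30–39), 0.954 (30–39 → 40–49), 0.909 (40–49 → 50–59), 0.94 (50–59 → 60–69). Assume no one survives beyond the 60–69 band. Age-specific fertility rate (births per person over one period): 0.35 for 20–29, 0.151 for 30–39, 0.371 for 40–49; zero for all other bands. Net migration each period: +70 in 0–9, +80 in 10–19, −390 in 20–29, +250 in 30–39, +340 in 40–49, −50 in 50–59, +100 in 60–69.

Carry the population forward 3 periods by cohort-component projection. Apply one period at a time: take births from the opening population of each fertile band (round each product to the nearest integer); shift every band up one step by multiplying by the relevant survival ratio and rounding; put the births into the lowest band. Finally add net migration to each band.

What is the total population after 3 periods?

— Period 1 —
Births: 14400 × 0.35 = 5040 ; 14900 × 0.151 = 2250 ; 6100 × 0.371 = 2263 → total 9553
10–19: 5900 × 0.951 = 5611
20–29: 11000 × 0.945 = 10395
30–39: 14400 × 0.958 = 13795
40–49: 14900 × 0.954 = 14215
50–59: 6100 × 0.909 = 5545
60–69: 9400 × 0.94 = 8836
Net migration: 0–9 + 70 → 9623; 10–19 + 80 → 5691; 20–29 − 390 → 10005; 30–39 + 250 → 14045; 40–49 + 340 → 14555; 50–59 − 50 → 5495; 60–69 + 100 → 8936
Giving 9623 / 5691 / 10005 / 14045 / 14555 / 5495 / 8936.
— Period 2 —
Births: 10005 × 0.35 = 3502 ; 14045 × 0.151 = 2121 ; 14555 × 0.371 = 5400 → total 11023
10–19: 9623 × 0.951 = 9151
20–29: 5691 × 0.945 = 5378
30–39: 10005 × 0.958 = 9585
40–49: 14045 × 0.954 = 13399
50–59: 14555 × 0.909 = 13230
60–69: 5495 × 0.94 = 5165
Net migration: 0–9 + 70 → 11093; 10–19 + 80 → 9231; 20–29 − 390 → 4988; 30–39 + 250 → 9835; 40–49 + 340 → 13739; 50–59 − 50 → 13180; 60–69 + 100 → 5265
Giving 11093 / 9231 / 4988 / 9835 / 13739 / 13180 / 5265.
— Period 3 —
Births: 4988 × 0.35 = 1746 ; 9835 × 0.151 = 1485 ; 13739 × 0.371 = 5097 → total 8328
10–19: 11093 × 0.951 = 10549
20–29: 9231 × 0.945 = 8723
30–39: 4988 × 0.958 = 4779
40–49: 9835 × 0.954 = 9383
50–59: 13739 × 0.909 = 12489
60–69: 13180 × 0.94 = 12389
Net migration: 0–9 + 70 → 8398; 10–19 + 80 → 10629; 20–29 − 390 → 8333; 30–39 + 250 → 5029; 40–49 + 340 → 9723; 50–59 − 50 → 12439; 60–69 + 100 → 12489
Giving 8398 / 10629 / 8333 / 5029 / 9723 / 12439 / 12489.
Total after period 3: 8398 + 10629 + 8333 + 5029 + 9723 + 12439 + 12489 = 67040

67040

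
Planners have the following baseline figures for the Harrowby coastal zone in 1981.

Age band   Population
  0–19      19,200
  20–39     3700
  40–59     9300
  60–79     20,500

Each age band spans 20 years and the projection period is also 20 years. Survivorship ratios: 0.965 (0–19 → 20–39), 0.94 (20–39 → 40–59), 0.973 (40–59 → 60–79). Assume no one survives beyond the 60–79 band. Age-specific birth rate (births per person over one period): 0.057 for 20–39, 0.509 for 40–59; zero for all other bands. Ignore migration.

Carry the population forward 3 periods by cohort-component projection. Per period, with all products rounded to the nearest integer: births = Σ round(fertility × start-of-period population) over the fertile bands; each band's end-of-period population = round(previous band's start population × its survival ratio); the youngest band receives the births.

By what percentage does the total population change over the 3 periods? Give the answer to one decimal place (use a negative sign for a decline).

Let band 1 be 0–19 through band 4 = 60–79.
After projecting period 1:
Births: 3700 × 0.057 = 211  |  9300 × 0.509 = 4734 — total 4945
Band 2: 19200 × 0.965 = 18528
Band 3: 3700 × 0.94 = 3478
Band 4: 9300 × 0.973 = 9049
Giving 4945 / 18528 / 3478 / 9049.
After projecting period 2:
Births: 18528 × 0.057 = 1056  |  3478 × 0.509 = 1770 — total 2826
Band 2: 4945 × 0.965 = 4772
Band 3: 18528 × 0.94 = 17416
Band 4: 3478 × 0.973 = 3384
Giving 2826 / 4772 / 17416 / 3384.
After projecting period 3:
Births: 4772 × 0.057 = 272  |  17416 × 0.509 = 8865 — total 9137
Band 2: 2826 × 0.965 = 2727
Band 3: 4772 × 0.94 = 4486
Band 4: 17416 × 0.973 = 16946
Giving 9137 / 2727 / 4486 / 16946.
Total: 52700 → 33296; change = -19404; percentage change = -36.8%

-36.8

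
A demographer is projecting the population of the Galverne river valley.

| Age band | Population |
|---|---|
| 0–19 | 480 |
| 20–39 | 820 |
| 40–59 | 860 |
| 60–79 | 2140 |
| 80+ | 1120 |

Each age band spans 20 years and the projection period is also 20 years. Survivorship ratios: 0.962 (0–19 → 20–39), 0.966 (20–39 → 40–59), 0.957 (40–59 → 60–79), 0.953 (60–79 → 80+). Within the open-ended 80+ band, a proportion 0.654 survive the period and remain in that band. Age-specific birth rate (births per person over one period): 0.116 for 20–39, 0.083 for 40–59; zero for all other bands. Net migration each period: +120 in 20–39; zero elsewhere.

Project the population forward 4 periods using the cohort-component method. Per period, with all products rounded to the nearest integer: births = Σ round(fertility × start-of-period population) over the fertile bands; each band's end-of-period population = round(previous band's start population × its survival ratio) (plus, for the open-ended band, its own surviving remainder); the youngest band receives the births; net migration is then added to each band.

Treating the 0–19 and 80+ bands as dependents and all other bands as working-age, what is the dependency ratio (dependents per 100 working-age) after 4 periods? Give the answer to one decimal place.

308.9

— Period 1 —
Births: 820 × 0.116 = 95  |  860 × 0.083 = 71 — total 166
20–39: 480 × 0.962 = 462
40–59: 820 × 0.966 = 792
60–79: 860 × 0.957 = 823
80+: 2140 × 0.953 + 1120 × 0.654 = 2039 + 732 = 2771
Net migration: 20–39 + 120 → 582
→ [166, 582, 792, 823, 2771]
— Period 2 —
Births: 582 × 0.116 = 68  |  792 × 0.083 = 66 — total 134
20–39: 166 × 0.962 = 160
40–59: 582 × 0.966 = 562
60–79: 792 × 0.957 = 758
80+: 823 × 0.953 + 2771 × 0.654 = 784 + 1812 = 2596
Net migration: 20–39 + 120 → 280
→ [134, 280, 562, 758, 2596]
— Period 3 —
Births: 280 × 0.116 = 32  |  562 × 0.083 = 47 — total 79
20–39: 134 × 0.962 = 129
40–59: 280 × 0.966 = 270
60–79: 562 × 0.957 = 538
80+: 758 × 0.953 + 2596 × 0.654 = 722 + 1698 = 2420
Net migration: 20–39 + 120 → 249
→ [79, 249, 270, 538, 2420]
— Period 4 —
Births: 249 × 0.116 = 29  |  270 × 0.083 = 22 — total 51
20–39: 79 × 0.962 = 76
40–59: 249 × 0.966 = 241
60–79: 270 × 0.957 = 258
80+: 538 × 0.953 + 2420 × 0.654 = 513 + 1583 = 2096
Net migration: 20–39 + 120 → 196
→ [51, 196, 241, 258, 2096]
Dependents (band 0–19 + band 80+) = 51 + 2096 = 2147; working-age = 695; ratio = 2147/695 × 100 = 308.9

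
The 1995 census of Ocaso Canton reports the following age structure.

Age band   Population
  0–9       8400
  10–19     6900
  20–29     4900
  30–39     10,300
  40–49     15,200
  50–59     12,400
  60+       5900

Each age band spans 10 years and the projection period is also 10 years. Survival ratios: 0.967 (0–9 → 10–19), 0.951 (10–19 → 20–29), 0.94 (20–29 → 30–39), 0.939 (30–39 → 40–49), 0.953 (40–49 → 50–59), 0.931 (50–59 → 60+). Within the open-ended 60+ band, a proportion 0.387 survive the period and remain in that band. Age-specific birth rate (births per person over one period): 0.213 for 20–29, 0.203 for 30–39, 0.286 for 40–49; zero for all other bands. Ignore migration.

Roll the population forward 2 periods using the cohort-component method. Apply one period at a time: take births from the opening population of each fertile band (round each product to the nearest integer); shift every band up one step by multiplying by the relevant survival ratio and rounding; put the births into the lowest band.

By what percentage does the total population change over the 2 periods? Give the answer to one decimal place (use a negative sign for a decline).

-8.4

After projecting period 1:
Births: 4900 × 0.213 = 1044, 10300 × 0.203 = 2091, 15200 × 0.286 = 4347 → 7482
10–19: 8400 × 0.967 = 8123
20–29: 6900 × 0.951 = 6562
30–39: 4900 × 0.94 = 4606
40–49: 10300 × 0.939 = 9672
50–59: 15200 × 0.953 = 14486
60+: 12400 × 0.931 + 5900 × 0.387 = 11544 + 2283 = 13827
End of period: [7482, 8123, 6562, 4606, 9672, 14486, 13827]
After projecting period 2:
Births: 6562 × 0.213 = 1398, 4606 × 0.203 = 935, 9672 × 0.286 = 2766 → 5099
10–19: 7482 × 0.967 = 7235
20–29: 8123 × 0.951 = 7725
30–39: 6562 × 0.94 = 6168
40–49: 4606 × 0.939 = 4325
50–59: 9672 × 0.953 = 9217
60+: 14486 × 0.931 + 13827 × 0.387 = 13486 + 5351 = 18837
End of period: [5099, 7235, 7725, 6168, 4325, 9217, 18837]
Total: 64000 → 58606; change = -5394; percentage change = -8.4%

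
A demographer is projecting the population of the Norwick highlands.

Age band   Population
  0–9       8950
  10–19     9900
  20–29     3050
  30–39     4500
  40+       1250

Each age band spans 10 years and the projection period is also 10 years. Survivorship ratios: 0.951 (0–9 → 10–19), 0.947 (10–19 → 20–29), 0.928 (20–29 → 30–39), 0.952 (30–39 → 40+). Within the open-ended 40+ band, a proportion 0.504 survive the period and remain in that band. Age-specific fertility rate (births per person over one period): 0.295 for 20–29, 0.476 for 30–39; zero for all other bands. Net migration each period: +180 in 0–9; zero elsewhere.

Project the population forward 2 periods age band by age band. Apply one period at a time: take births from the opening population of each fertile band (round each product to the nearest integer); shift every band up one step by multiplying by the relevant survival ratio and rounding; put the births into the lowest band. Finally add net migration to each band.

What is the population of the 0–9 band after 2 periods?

4293

After projecting period 1:
Births: 3050 * 0.295 = 900, 4500 * 0.476 = 2142 → 3042
10–19: 8950 * 0.951 = 8511
20–29: 9900 * 0.947 = 9375
30–39: 3050 * 0.928 = 2830
40+: 4500 * 0.952 + 1250 * 0.504 = 4284 + 630 = 4914
Net migration: 0–9 + 180 → 3222
Population now: 0–9=3222, 10–19=8511, 20–29=9375, 30–39=2830, 40+=4914
After projecting period 2:
Births: 9375 * 0.295 = 2766, 2830 * 0.476 = 1347 → 4113
10–19: 3222 * 0.951 = 3064
20–29: 8511 * 0.947 = 8060
30–39: 9375 * 0.928 = 8700
40+: 2830 * 0.952 + 4914 * 0.504 = 2694 + 2477 = 5171
Net migration: 0–9 + 180 → 4293
Population now: 0–9=4293, 10–19=3064, 20–29=8060, 30–39=8700, 40+=5171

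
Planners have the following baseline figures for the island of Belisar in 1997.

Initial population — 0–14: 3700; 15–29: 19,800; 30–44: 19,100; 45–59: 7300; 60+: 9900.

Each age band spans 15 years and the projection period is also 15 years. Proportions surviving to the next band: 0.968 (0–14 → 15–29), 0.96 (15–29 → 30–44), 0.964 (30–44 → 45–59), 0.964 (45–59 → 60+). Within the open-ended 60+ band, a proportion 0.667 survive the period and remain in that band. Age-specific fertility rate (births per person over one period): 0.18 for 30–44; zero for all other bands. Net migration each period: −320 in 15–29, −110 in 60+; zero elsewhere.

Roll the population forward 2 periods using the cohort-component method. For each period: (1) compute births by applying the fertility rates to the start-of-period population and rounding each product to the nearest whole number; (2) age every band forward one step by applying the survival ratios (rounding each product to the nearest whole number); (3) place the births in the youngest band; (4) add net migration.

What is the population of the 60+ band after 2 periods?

Call the groups 1 to 5, youngest first.
— Period 1 —
Births: 19100 * 0.18 = 3438
Group 2: 3700 * 0.968 = 3582
Group 3: 19800 * 0.96 = 19008
Group 4: 19100 * 0.964 = 18412
Group 5: 7300 * 0.964 + 9900 * 0.667 = 7037 + 6603 = 13640
Net migration: Group 2 − 320 → 3262; Group 5 − 110 → 13530
→ [3438, 3262, 19008, 18412, 13530]
— Period 2 —
Births: 19008 * 0.18 = 3421
Group 2: 3438 * 0.968 = 3328
Group 3: 3262 * 0.96 = 3132
Group 4: 19008 * 0.964 = 18324
Group 5: 18412 * 0.964 + 13530 * 0.667 = 17749 + 9025 = 26774
Net migration: Group 2 − 320 → 3008; Group 5 − 110 → 26664
→ [3421, 3008, 3132, 18324, 26664]

26664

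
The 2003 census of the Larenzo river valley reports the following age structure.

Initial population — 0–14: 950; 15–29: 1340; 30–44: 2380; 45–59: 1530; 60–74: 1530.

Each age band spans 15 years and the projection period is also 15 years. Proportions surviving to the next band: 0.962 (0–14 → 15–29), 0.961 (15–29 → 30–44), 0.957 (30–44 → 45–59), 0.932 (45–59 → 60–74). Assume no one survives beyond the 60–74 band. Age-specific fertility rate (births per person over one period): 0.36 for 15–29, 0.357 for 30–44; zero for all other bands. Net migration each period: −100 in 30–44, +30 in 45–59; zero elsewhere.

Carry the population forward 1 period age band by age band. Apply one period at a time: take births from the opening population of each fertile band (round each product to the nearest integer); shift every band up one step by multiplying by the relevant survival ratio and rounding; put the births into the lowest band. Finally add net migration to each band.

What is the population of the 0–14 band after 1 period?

1332

Let group 1 be 0–14 through group 5 = 60–74.
After projecting period 1:
Births: 1340 * 0.36 = 482  |  2380 * 0.357 = 850 → 1332
Group 2: 950 * 0.962 = 914
Group 3: 1340 * 0.961 = 1288
Group 4: 2380 * 0.957 = 2278
Group 5: 1530 * 0.932 = 1426
Net migration: Group 3 − 100 → 1188; Group 4 + 30 → 2308
→ [1332, 914, 1188, 2308, 1426]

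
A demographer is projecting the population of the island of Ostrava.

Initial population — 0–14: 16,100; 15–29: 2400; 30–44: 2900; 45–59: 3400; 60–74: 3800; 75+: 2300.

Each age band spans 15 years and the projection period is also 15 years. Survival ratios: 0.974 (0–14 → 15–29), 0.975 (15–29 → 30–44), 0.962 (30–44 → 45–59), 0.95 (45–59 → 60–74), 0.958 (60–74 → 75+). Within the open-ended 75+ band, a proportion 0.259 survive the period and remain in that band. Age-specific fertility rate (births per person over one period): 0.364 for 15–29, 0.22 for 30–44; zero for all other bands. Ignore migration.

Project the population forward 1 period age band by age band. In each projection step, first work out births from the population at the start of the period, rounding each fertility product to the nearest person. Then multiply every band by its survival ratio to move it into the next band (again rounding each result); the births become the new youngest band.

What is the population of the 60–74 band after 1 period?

[period 1]
Births: 2400 * 0.364 = 874  |  2900 * 0.22 = 638 ⇒ total 1512
15–29: 16100 * 0.974 = 15681
30–44: 2400 * 0.975 = 2340
45–59: 2900 * 0.962 = 2790
60–74: 3400 * 0.95 = 3230
75+: 3800 * 0.958 + 2300 * 0.259 = 3640 + 596 = 4236
End of period: [1512, 15681, 2340, 2790, 3230, 4236]

3230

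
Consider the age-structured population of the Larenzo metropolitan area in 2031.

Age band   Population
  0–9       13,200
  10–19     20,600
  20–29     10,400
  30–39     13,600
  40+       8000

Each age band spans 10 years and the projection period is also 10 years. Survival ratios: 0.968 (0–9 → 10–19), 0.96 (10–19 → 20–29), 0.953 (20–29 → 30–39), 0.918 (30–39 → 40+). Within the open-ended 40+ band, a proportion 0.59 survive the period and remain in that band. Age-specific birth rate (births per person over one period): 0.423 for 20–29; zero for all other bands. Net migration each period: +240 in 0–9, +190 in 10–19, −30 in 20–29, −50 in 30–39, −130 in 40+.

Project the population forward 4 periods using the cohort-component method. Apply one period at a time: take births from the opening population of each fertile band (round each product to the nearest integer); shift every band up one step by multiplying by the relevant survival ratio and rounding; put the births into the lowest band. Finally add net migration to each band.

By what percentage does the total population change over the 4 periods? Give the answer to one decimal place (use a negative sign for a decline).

-28.0

After projecting period 1:
Births: 10400 × 0.423 = 4399
10–19: 13200 × 0.968 = 12778
20–29: 20600 × 0.96 = 19776
30–39: 10400 × 0.953 = 9911
40+: 13600 × 0.918 + 8000 × 0.59 = 12485 + 4720 = 17205
Net migration: 0–9 + 240 → 4639; 10–19 + 190 → 12968; 20–29 − 30 → 19746; 30–39 − 50 → 9861; 40+ − 130 → 17075
Population now: 0–9=4639, 10–19=12968, 20–29=19746, 30–39=9861, 40+=17075
After projecting period 2:
Births: 19746 × 0.423 = 8353
10–19: 4639 × 0.968 = 4491
20–29: 12968 × 0.96 = 12449
30–39: 19746 × 0.953 = 18818
40+: 9861 × 0.918 + 17075 × 0.59 = 9052 + 10074 = 19126
Net migration: 0–9 + 240 → 8593; 10–19 + 190 → 4681; 20–29 − 30 → 12419; 30–39 − 50 → 18768; 40+ − 130 → 18996
Population now: 0–9=8593, 10–19=4681, 20–29=12419, 30–39=18768, 40+=18996
After projecting period 3:
Births: 12419 × 0.423 = 5253
10–19: 8593 × 0.968 = 8318
20–29: 4681 × 0.96 = 4494
30–39: 12419 × 0.953 = 11835
40+: 18768 × 0.918 + 18996 × 0.59 = 17229 + 11208 = 28437
Net migration: 0–9 + 240 → 5493; 10–19 + 190 → 8508; 20–29 − 30 → 4464; 30–39 − 50 → 11785; 40+ − 130 → 28307
Population now: 0–9=5493, 10–19=8508, 20–29=4464, 30–39=11785, 40+=28307
After projecting period 4:
Births: 4464 × 0.423 = 1888
10–19: 5493 × 0.968 = 5317
20–29: 8508 × 0.96 = 8168
30–39: 4464 × 0.953 = 4254
40+: 11785 × 0.918 + 28307 × 0.59 = 10819 + 16701 = 27520
Net migration: 0–9 + 240 → 2128; 10–19 + 190 → 5507; 20–29 − 30 → 8138; 30–39 − 50 → 4204; 40+ − 130 → 27390
Population now: 0–9=2128, 10–19=5507, 20–29=8138, 30–39=4204, 40+=27390
Total: 65800 → 47367; change = -18433; percentage change = -28.0%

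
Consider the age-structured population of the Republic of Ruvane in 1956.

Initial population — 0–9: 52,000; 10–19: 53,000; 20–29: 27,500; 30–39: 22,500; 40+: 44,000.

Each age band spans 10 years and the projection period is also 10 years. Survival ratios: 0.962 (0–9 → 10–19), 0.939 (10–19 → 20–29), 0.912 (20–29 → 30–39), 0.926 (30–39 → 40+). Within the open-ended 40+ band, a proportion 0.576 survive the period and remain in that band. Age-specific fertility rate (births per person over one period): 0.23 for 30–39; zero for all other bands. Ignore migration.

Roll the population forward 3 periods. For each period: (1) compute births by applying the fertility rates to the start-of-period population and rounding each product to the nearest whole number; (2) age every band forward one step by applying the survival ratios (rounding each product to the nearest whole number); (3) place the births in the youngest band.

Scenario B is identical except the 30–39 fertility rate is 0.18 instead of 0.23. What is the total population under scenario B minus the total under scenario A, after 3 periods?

Period 1.
Births: 22500 * 0.23 = 5175
10–19: 52000 * 0.962 = 50024
20–29: 53000 * 0.939 = 49767
30–39: 27500 * 0.912 = 25080
40+: 22500 * 0.926 + 44000 * 0.576 = 20835 + 25344 = 46179
End of period: [5175, 50024, 49767, 25080, 46179]
Period 2.
Births: 25080 * 0.23 = 5768
10–19: 5175 * 0.962 = 4978
20–29: 50024 * 0.939 = 46973
30–39: 49767 * 0.912 = 45388
40+: 25080 * 0.926 + 46179 * 0.576 = 23224 + 26599 = 49823
End of period: [5768, 4978, 46973, 45388, 49823]
Period 3.
Births: 45388 * 0.23 = 10439
10–19: 5768 * 0.962 = 5549
20–29: 4978 * 0.939 = 4674
30–39: 46973 * 0.912 = 42839
40+: 45388 * 0.926 + 49823 * 0.576 = 42029 + 28698 = 70727
End of period: [10439, 5549, 4674, 42839, 70727]
Scenario A total after 3 periods: 134228
Scenario B projection —
Period 1.
Births: 22500 * 0.18 = 4050
10–19: 52000 * 0.962 = 50024
20–29: 53000 * 0.939 = 49767
30–39: 27500 * 0.912 = 25080
40+: 22500 * 0.926 + 44000 * 0.576 = 20835 + 25344 = 46179
End of period: [4050, 50024, 49767, 25080, 46179]
Period 2.
Births: 25080 * 0.18 = 4514
10–19: 4050 * 0.962 = 3896
20–29: 50024 * 0.939 = 46973
30–39: 49767 * 0.912 = 45388
40+: 25080 * 0.926 + 46179 * 0.576 = 23224 + 26599 = 49823
End of period: [4514, 3896, 46973, 45388, 49823]
Period 3.
Births: 45388 * 0.18 = 8170
10–19: 4514 * 0.962 = 4342
20–29: 3896 * 0.939 = 3658
30–39: 46973 * 0.912 = 42839
40+: 45388 * 0.926 + 49823 * 0.576 = 42029 + 28698 = 70727
End of period: [8170, 4342, 3658, 42839, 70727]
Scenario B total after 3 periods: 129736
Difference B − A = 129736 − 134228 = -4492

-4492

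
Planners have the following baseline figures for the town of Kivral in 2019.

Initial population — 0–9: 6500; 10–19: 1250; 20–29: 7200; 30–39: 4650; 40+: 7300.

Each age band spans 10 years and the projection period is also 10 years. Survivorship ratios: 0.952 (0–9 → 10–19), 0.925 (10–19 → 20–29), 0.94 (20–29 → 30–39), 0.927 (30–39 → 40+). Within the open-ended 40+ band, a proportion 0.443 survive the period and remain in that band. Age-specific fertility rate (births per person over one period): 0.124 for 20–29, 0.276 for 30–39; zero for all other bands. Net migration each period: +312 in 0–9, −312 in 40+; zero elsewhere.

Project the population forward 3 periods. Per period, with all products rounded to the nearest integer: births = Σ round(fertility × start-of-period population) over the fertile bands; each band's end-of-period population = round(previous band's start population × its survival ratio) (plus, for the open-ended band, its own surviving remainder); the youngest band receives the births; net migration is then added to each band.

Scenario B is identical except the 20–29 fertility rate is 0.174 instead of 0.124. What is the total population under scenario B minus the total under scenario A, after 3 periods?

— Period 1 —
Births: 7200 × 0.124 = 893, 4650 × 0.276 = 1283 → 2176
10–19: 6500 × 0.952 = 6188
20–29: 1250 × 0.925 = 1156
30–39: 7200 × 0.94 = 6768
40+: 4650 × 0.927 + 7300 × 0.443 = 4311 + 3234 = 7545
Net migration: 0–9 + 312 → 2488; 40+ − 312 → 7233
Population now: 0–9=2488, 10–19=6188, 20–29=1156, 30–39=6768, 40+=7233
— Period 2 —
Births: 1156 × 0.124 = 143, 6768 × 0.276 = 1868 → 2011
10–19: 2488 × 0.952 = 2369
20–29: 6188 × 0.925 = 5724
30–39: 1156 × 0.94 = 1087
40+: 6768 × 0.927 + 7233 × 0.443 = 6274 + 3204 = 9478
Net migration: 0–9 + 312 → 2323; 40+ − 312 → 9166
Population now: 0–9=2323, 10–19=2369, 20–29=5724, 30–39=1087, 40+=9166
— Period 3 —
Births: 5724 × 0.124 = 710, 1087 × 0.276 = 300 → 1010
10–19: 2323 × 0.952 = 2211
20–29: 2369 × 0.925 = 2191
30–39: 5724 × 0.94 = 5381
40+: 1087 × 0.927 + 9166 × 0.443 = 1008 + 4061 = 5069
Net migration: 0–9 + 312 → 1322; 40+ − 312 → 4757
Population now: 0–9=1322, 10–19=2211, 20–29=2191, 30–39=5381, 40+=4757
Scenario A total after 3 periods: 15862
Scenario B projection —
— Period 1 —
Births: 7200 × 0.174 = 1253, 4650 × 0.276 = 1283 → 2536
10–19: 6500 × 0.952 = 6188
20–29: 1250 × 0.925 = 1156
30–39: 7200 × 0.94 = 6768
40+: 4650 × 0.927 + 7300 × 0.443 = 4311 + 3234 = 7545
Net migration: 0–9 + 312 → 2848; 40+ − 312 → 7233
Population now: 0–9=2848, 10–19=6188, 20–29=1156, 30–39=6768, 40+=7233
— Period 2 —
Births: 1156 × 0.174 = 201, 6768 × 0.276 = 1868 → 2069
10–19: 2848 × 0.952 = 2711
20–29: 6188 × 0.925 = 5724
30–39: 1156 × 0.94 = 1087
40+: 6768 × 0.927 + 7233 × 0.443 = 6274 + 3204 = 9478
Net migration: 0–9 + 312 → 2381; 40+ − 312 → 9166
Population now: 0–9=2381, 10–19=2711, 20–29=5724, 30–39=1087, 40+=9166
— Period 3 —
Births: 5724 × 0.174 = 996, 1087 × 0.276 = 300 → 1296
10–19: 2381 × 0.952 = 2267
20–29: 2711 × 0.925 = 2508
30–39: 5724 × 0.94 = 5381
40+: 1087 × 0.927 + 9166 × 0.443 = 1008 + 4061 = 5069
Net migration: 0–9 + 312 → 1608; 40+ − 312 → 4757
Population now: 0–9=1608, 10–19=2267, 20–29=2508, 30–39=5381, 40+=4757
Scenario B total after 3 periods: 16521
Difference B − A = 16521 − 15862 = 659

659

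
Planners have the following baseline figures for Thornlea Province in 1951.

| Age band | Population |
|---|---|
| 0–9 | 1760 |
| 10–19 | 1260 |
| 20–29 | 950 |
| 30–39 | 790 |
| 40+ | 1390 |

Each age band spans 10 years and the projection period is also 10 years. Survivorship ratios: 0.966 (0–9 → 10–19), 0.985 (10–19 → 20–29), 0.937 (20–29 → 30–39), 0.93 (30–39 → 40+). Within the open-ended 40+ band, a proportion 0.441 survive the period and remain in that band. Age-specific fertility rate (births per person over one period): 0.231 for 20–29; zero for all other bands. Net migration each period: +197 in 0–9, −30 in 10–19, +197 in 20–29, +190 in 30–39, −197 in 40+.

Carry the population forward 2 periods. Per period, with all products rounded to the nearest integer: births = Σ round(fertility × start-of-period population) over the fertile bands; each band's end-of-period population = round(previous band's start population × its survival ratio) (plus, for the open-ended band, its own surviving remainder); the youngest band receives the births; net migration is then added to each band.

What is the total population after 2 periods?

5595

After projecting period 1:
Births: 950 × 0.231 = 219
10–19: 1760 × 0.966 = 1700
20–29: 1260 × 0.985 = 1241
30–39: 950 × 0.937 = 890
40+: 790 × 0.93 + 1390 × 0.441 = 735 + 613 = 1348
Net migration: 0–9 + 197 → 416; 10–19 − 30 → 1670; 20–29 + 197 → 1438; 30–39 + 190 → 1080; 40+ − 197 → 1151
Giving 416 / 1670 / 1438 / 1080 / 1151.
After projecting period 2:
Births: 1438 × 0.231 = 332
10–19: 416 × 0.966 = 402
20–29: 1670 × 0.985 = 1645
30–39: 1438 × 0.937 = 1347
40+: 1080 × 0.93 + 1151 × 0.441 = 1004 + 508 = 1512
Net migration: 0–9 + 197 → 529; 10–19 − 30 → 372; 20–29 + 197 → 1842; 30–39 + 190 → 1537; 40+ − 197 → 1315
Giving 529 / 372 / 1842 / 1537 / 1315.
Total after period 2: 529 + 372 + 1842 + 1537 + 1315 = 5595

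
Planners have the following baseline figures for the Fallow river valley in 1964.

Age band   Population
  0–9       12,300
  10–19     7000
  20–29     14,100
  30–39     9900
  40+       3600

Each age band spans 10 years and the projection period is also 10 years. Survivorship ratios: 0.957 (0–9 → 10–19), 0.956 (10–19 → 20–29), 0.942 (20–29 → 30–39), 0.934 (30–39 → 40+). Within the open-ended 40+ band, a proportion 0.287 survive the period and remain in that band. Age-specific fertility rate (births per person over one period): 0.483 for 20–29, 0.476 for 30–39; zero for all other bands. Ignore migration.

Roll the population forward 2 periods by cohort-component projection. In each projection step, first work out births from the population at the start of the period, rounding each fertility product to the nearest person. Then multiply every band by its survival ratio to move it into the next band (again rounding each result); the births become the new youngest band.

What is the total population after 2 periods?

53493

Call the groups 1 to 5, youngest first.
Period 1:
Births: 14100 × 0.483 = 6810, 9900 × 0.476 = 4712 — total 11522
Group 2: 12300 × 0.957 = 11771
Group 3: 7000 × 0.956 = 6692
Group 4: 14100 × 0.942 = 13282
Group 5: 9900 × 0.934 + 3600 × 0.287 = 9247 + 1033 = 10280
Population now: 0–9=11522, 10–19=11771, 20–29=6692, 30–39=13282, 40+=10280
Period 2:
Births: 6692 × 0.483 = 3232, 13282 × 0.476 = 6322 — total 9554
Group 2: 11522 × 0.957 = 11027
Group 3: 11771 × 0.956 = 11253
Group 4: 6692 × 0.942 = 6304
Group 5: 13282 × 0.934 + 10280 × 0.287 = 12405 + 2950 = 15355
Population now: 0–9=9554, 10–19=11027, 20–29=11253, 30–39=6304, 40+=15355
Total after period 2: 9554 + 11027 + 11253 + 6304 + 15355 = 53493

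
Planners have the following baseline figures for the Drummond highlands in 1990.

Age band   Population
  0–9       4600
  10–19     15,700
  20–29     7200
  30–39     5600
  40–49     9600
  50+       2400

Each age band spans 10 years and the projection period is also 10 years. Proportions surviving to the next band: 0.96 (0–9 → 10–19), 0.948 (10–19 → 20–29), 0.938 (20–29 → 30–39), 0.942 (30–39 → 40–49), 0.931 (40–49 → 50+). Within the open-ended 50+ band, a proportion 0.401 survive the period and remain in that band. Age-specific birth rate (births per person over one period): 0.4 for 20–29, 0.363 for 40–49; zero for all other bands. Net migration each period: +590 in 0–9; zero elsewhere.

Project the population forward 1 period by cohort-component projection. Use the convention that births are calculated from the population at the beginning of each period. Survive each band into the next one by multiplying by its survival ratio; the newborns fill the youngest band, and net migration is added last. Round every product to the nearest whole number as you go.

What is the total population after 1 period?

48184

Period 1.
Births: 7200 × 0.4 = 2880 ; 9600 × 0.363 = 3485 ⇒ total 6365
10–19: 4600 × 0.96 = 4416
20–29: 15700 × 0.948 = 14884
30–39: 7200 × 0.938 = 6754
40–49: 5600 × 0.942 = 5275
50+: 9600 × 0.931 + 2400 × 0.401 = 8938 + 962 = 9900
Net migration: 0–9 + 590 → 6955
Giving 6955 / 4416 / 14884 / 6754 / 5275 / 9900.
Total after period 1: 6955 + 4416 + 14884 + 6754 + 5275 + 9900 = 48184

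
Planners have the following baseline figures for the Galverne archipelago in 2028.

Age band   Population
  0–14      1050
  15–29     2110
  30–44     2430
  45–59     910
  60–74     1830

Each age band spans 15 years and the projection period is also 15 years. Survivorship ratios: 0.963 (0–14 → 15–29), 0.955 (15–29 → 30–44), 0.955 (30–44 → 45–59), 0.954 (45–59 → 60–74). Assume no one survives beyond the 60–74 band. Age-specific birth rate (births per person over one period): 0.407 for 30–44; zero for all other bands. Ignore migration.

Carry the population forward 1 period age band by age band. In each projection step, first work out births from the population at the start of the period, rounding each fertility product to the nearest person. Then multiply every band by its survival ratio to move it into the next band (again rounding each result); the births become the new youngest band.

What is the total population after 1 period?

7204

After projecting period 1:
Births: 2430 × 0.407 = 989
15–29: 1050 × 0.963 = 1011
30–44: 2110 × 0.955 = 2015
45–59: 2430 × 0.955 = 2321
60–74: 910 × 0.954 = 868
→ [989, 1011, 2015, 2321, 868]
Total after period 1: 989 + 1011 + 2015 + 2321 + 868 = 7204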